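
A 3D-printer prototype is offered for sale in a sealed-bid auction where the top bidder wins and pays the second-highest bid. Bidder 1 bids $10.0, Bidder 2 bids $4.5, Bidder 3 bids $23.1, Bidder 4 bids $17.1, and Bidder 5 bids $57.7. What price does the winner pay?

$23.1

Ranking the bids: Bidder 5 $57.7; Bidder 3 $23.1; Bidder 4 $17.1; Bidder 1 $10.0; Bidder 2 $4.5.
Bidder 5 is the highest bidder, so Bidder 5 wins.
Under the second-price rule, the price is the second-highest bid: $23.1.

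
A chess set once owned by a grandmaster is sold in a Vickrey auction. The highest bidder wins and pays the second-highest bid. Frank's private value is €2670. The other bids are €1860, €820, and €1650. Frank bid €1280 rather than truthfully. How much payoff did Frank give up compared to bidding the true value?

The highest competing bid is €1860.
Bidding truthfully at €2670: Frank has the top bid, wins, and pays the second-highest bid €1860. Payoff = €2670 − €1860 = €810.
Bidding €1280: the top bid is €1860 (a rival), so Frank loses. Payoff = €0.
Regret = truthful payoff − actual payoff = €810 − €0 = €810.

Regret: €810.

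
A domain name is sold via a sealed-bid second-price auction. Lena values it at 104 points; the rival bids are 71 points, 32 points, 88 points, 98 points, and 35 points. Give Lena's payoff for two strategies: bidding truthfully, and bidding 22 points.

Truthful: 6 points; alternative: 0 points.

The highest competing bid is 98 points.
Bidding truthfully at 104 points: Lena has the top bid, wins, and pays the second-highest bid 98 points. Payoff = 104 points − 98 points = 6 points.
Bidding 22 points: the top bid is 98 points (a rival), so Lena loses. Payoff = 0 points.
This is the dominant-strategy logic: truthful bidding weakly beats any alternative.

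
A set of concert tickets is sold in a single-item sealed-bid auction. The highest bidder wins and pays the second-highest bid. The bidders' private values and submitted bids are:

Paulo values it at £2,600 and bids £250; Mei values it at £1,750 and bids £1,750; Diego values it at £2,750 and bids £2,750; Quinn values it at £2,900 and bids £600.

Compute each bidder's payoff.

Payoffs: Paulo £0, Mei £0, Diego £1,000, Quinn £0.

Bids in descending order: Diego £2,750, then Mei £1,750, then Quinn £600, then Paulo £250.
Diego has the top bid and wins; the price is the second-highest bid, £1,750.
Diego's payoff = £2,750 − £1,750 = £1,000. All other bidders lose, so their payoff is 0.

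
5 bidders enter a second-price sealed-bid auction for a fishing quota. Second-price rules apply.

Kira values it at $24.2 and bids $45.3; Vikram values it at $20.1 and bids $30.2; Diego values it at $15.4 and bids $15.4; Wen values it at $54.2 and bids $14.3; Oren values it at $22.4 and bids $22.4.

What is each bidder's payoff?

Kira -$6.0, Vikram $0.0, Diego $0.0, Wen $0.0, Oren $0.0.

Sorted high to low: Kira $45.3; Vikram $30.2; Oren $22.4; Diego $15.4; Wen $14.3.
Kira has the top bid and wins; the price is the second-highest bid, $30.2.
Kira's payoff = $24.2 − $30.2 = -$6.0. All other bidders lose, so their payoff is 0.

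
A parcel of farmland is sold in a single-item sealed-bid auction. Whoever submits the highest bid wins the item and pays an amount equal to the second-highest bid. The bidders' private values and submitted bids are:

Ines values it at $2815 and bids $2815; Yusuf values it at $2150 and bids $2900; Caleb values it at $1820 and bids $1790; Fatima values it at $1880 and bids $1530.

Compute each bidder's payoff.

Bids in descending order: Yusuf $2900 > Ines $2815 > Caleb $1790 > Fatima $1530.
Yusuf has the top bid and wins; the price is the second-highest bid, $2815.
Yusuf's payoff = $2150 − $2815 = -$665. All other bidders lose, so their payoff is 0.

Ines $0, Yusuf -$665, Caleb $0, Fatima $0.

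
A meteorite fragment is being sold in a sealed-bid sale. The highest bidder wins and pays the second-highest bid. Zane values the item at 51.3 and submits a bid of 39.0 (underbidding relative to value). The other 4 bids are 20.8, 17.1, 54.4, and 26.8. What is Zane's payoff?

0.0

Highest competing bid: 54.4.
Zane's bid 39.0 is not the highest, so Zane loses, pays nothing, and earns zero payoff.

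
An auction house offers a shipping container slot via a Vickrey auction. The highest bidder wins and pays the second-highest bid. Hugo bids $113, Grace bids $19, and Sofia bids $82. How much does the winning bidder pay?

The winner pays $82.

Bids in descending order: Hugo $113, then Sofia $82, then Grace $19.
Hugo has the highest bid, so Hugo wins.
The second-highest bid is $82, so that is what Hugo pays.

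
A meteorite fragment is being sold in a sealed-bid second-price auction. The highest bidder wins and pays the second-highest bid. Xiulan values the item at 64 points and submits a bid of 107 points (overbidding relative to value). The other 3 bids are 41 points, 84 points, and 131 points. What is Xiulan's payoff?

0 points

Highest competing bid: 131 points.
Xiulan's bid 107 points is not the highest, so Xiulan loses, pays nothing, and earns zero payoff.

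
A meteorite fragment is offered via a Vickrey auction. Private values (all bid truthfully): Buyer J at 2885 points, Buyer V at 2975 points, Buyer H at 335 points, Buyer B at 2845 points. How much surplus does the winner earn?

Ordered from highest: Buyer V 2975 points > Buyer J 2885 points > Buyer B 2845 points > Buyer H 335 points.
Buyer V wins with the top bid and pays the second-highest, 2885 points.
Surplus = 2975 points − 2885 points = 90 points.

90 points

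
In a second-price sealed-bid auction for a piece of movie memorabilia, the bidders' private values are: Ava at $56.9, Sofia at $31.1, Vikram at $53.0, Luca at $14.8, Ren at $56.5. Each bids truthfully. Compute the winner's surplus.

Surplus = $0.4.

Sorted high to low: Ava $56.9, then Ren $56.5, then Vikram $53.0, then Sofia $31.1, then Luca $14.8.
Ava wins with the top bid and pays the second-highest, $56.5.
Surplus = $56.9 − $56.5 = $0.4.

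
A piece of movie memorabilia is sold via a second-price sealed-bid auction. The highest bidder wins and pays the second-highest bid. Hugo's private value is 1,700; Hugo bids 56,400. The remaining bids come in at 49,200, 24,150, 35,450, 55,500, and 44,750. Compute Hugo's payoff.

Highest competing bid: 55,500.
Hugo's bid 56,400 is the highest overall, so Hugo wins and pays the second-highest bid, 55,500.
Payoff = value − price = 1,700 − 55,500 = -53,800.
Overbidding won the item at a price above value — truthful bidding would have avoided this loss.

Payoff = -53,800.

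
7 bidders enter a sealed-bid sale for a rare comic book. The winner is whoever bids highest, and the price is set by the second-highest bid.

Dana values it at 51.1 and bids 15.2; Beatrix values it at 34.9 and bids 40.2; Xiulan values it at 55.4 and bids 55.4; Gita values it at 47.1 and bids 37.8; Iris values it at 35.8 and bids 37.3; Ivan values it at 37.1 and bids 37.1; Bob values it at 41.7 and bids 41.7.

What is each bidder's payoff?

Dana 0.0, Beatrix 0.0, Xiulan 13.7, Gita 0.0, Iris 0.0, Ivan 0.0, Bob 0.0.

Ranking the bids: Xiulan 55.4; Bob 41.7; Beatrix 40.2; Gita 37.8; Iris 37.3; Ivan 37.1; Dana 15.2.
Xiulan has the top bid and wins; the price is the second-highest bid, 41.7.
Xiulan's payoff = 55.4 − 41.7 = 13.7. All other bidders lose, so their payoff is 0.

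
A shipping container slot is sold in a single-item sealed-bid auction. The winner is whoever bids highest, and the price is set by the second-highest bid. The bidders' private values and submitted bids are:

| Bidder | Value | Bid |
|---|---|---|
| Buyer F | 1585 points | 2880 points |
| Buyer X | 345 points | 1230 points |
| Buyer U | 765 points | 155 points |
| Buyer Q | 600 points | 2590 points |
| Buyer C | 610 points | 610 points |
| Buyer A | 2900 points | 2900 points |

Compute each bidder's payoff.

Ranking the bids: Buyer A 2900 points, then Buyer F 2880 points, then Buyer Q 2590 points, then Buyer X 1230 points, then Buyer C 610 points, then Buyer U 155 points.
Buyer A has the top bid and wins; the price is the second-highest bid, 2880 points.
Buyer A's payoff = 2900 points − 2880 points = 20 points. All other bidders lose, so their payoff is 0.

Buyer F 0 points, Buyer X 0 points, Buyer U 0 points, Buyer Q 0 points, Buyer C 0 points, Buyer A 20 points.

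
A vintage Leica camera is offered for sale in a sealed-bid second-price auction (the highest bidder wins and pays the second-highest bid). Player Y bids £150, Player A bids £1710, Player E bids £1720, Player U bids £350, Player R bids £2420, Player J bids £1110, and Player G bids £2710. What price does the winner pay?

£2420

Ranking the bids: Player G £2710 > Player R £2420 > Player E £1720 > Player A £1710 > Player J £1110 > Player U £350 > Player Y £150.
Player G is the highest bidder, so Player G wins.
Under the second-price rule, the price is the second-highest bid: £2420.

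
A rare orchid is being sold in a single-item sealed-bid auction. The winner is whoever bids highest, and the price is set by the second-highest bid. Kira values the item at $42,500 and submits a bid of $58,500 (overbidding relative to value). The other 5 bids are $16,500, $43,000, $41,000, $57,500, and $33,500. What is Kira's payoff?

Highest competing bid: $57,500.
Kira's bid $58,500 is the highest overall, so Kira wins and pays the second-highest bid, $57,500.
Payoff = value − price = $42,500 − $57,500 = -$15,000.
Overbidding won the item at a price above value — truthful bidding would have avoided this loss.

Kira's payoff: -$15,000.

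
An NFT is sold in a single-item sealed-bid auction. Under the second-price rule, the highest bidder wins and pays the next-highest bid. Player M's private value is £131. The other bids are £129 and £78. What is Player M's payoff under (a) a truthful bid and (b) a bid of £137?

Truthful: £2; alternative: £2.

The highest competing bid is £129.
Bidding truthfully at £131: Player M has the top bid, wins, and pays the second-highest bid £129. Payoff = £131 − £129 = £2.
Bidding £137: Player M has the top bid, wins, and pays the second-highest bid £129. Payoff = £131 − £129 = £2.
The bid only affects whether you win, not the price — here both bids land on the same side of the top rival bid, so the deviation is payoff-neutral.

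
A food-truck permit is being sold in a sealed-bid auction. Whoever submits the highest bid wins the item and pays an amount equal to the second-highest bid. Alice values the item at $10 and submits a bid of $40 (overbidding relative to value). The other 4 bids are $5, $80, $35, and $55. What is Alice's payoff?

Highest competing bid: $80.
Alice's bid $40 is not the highest, so Alice loses, pays nothing, and earns zero payoff.

Payoff = $0.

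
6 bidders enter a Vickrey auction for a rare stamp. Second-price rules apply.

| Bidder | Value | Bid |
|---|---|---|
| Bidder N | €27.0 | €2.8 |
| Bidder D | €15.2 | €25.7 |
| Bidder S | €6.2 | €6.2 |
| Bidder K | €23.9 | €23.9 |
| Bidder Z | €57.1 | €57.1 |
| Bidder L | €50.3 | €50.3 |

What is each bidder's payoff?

Payoffs: Bidder N €0.0, Bidder D €0.0, Bidder S €0.0, Bidder K €0.0, Bidder Z €6.8, Bidder L €0.0.

Bids in descending order: Bidder Z €57.1; Bidder L €50.3; Bidder D €25.7; Bidder K €23.9; Bidder S €6.2; Bidder N €2.8.
Bidder Z has the top bid and wins; the price is the second-highest bid, €50.3.
Bidder Z's payoff = €57.1 − €50.3 = €6.8. All other bidders lose, so their payoff is 0.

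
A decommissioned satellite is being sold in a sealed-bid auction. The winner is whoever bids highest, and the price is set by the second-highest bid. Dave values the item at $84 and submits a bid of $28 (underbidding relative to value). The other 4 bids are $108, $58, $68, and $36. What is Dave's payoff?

Dave's payoff: $0.

Highest competing bid: $108.
Dave's bid $28 is not the highest, so Dave loses, pays nothing, and earns zero payoff.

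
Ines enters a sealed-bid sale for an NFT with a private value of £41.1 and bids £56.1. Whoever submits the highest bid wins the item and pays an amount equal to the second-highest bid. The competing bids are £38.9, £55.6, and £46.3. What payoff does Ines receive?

-£14.5

Highest competing bid: £55.6.
Ines's bid £56.1 is the highest overall, so Ines wins and pays the second-highest bid, £55.6.
Payoff = value − price = £41.1 − £55.6 = -£14.5.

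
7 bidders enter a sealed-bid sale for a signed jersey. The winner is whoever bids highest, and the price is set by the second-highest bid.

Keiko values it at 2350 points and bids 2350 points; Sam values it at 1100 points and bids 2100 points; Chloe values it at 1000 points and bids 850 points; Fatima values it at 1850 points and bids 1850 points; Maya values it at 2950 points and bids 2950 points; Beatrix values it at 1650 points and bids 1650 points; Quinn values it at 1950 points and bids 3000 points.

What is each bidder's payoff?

Keiko 0 points, Sam 0 points, Chloe 0 points, Fatima 0 points, Maya 0 points, Beatrix 0 points, Quinn -1000 points.

Sorted high to low: Quinn 3000 points; Maya 2950 points; Keiko 2350 points; Sam 2100 points; Fatima 1850 points; Beatrix 1650 points; Chloe 850 points.
Quinn has the top bid and wins; the price is the second-highest bid, 2950 points.
Quinn's payoff = 1950 points − 2950 points = -1000 points. All other bidders lose, so their payoff is 0.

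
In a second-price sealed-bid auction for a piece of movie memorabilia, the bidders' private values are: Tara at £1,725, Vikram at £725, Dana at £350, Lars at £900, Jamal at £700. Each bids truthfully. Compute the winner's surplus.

Ordered from highest: Tara £1,725 > Lars £900 > Vikram £725 > Jamal £700 > Dana £350.
Tara wins with the top bid and pays the second-highest, £900.
Surplus = £1,725 − £900 = £825.

Winner's surplus: £825.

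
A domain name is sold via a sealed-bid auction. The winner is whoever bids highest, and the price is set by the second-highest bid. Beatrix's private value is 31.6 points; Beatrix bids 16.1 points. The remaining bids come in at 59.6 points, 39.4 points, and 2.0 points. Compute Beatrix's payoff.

0.0 points

Highest competing bid: 59.6 points.
Beatrix's bid 16.1 points is not the highest, so Beatrix loses, pays nothing, and earns zero payoff.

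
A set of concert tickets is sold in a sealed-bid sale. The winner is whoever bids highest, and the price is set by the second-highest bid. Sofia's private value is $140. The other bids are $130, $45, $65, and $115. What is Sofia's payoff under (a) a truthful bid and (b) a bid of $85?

(a) $10  (b) $0

The highest competing bid is $130.
Bidding truthfully at $140: Sofia has the top bid, wins, and pays the second-highest bid $130. Payoff = $140 − $130 = $10.
Bidding $85: the top bid is $130 (a rival), so Sofia loses. Payoff = $0.
Deviating from a truthful bid can only lose payoff in a second-price auction — never gain.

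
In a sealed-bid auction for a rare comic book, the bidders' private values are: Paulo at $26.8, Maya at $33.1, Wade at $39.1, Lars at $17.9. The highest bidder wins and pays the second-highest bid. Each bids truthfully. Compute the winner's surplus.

$6.0

Bids in descending order: Wade $39.1 > Maya $33.1 > Paulo $26.8 > Lars $17.9.
Wade wins with the top bid and pays the second-highest, $33.1.
Surplus = $39.1 − $33.1 = $6.0.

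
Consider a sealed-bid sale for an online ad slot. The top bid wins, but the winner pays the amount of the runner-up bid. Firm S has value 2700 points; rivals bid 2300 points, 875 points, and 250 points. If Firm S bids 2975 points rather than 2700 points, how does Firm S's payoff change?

The highest competing bid is 2300 points.
Bidding truthfully at 2700 points: Firm S has the top bid, wins, and pays the second-highest bid 2300 points. Payoff = 2700 points − 2300 points = 400 points.
Bidding 2975 points: Firm S has the top bid, wins, and pays the second-highest bid 2300 points. Payoff = 2700 points − 2300 points = 400 points.
Change = 400 points − 400 points = 0 points.

Change in payoff: 0 points.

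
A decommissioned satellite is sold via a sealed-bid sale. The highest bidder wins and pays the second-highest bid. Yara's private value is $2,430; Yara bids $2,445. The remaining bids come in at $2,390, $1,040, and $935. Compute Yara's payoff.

Highest competing bid: $2,390.
Yara's bid $2,445 is the highest overall, so Yara wins and pays the second-highest bid, $2,390.
Payoff = value − price = $2,430 − $2,390 = $40.

Payoff = $40.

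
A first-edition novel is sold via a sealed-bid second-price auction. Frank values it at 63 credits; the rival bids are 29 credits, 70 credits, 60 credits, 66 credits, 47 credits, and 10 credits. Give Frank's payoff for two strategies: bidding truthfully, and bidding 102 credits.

The highest competing bid is 70 credits.
Bidding truthfully at 63 credits: the top bid is 70 credits (a rival), so Frank loses. Payoff = 0 credits.
Bidding 102 credits: Frank has the top bid, wins, and pays the second-highest bid 70 credits. Payoff = 63 credits − 70 credits = -7 credits.

Truthful: 0 credits; alternative: -7 credits.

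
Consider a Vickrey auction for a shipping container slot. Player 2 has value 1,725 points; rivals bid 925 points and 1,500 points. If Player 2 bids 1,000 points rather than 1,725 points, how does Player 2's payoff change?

The highest competing bid is 1,500 points.
Bidding truthfully at 1,725 points: Player 2 has the top bid, wins, and pays the second-highest bid 1,500 points. Payoff = 1,725 points − 1,500 points = 225 points.
Bidding 1,000 points: the top bid is 1,500 points (a rival), so Player 2 loses. Payoff = 0 points.
Change = 0 points − 225 points = -225 points.
Deviating from a truthful bid can only lose payoff in a second-price auction — never gain.

Payoff change: -225 points.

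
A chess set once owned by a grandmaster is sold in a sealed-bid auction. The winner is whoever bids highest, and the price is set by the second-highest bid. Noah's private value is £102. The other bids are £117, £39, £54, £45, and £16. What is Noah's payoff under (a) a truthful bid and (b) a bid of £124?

Truthful: £0; alternative: -£15.

The highest competing bid is £117.
Bidding truthfully at £102: the top bid is £117 (a rival), so Noah loses. Payoff = £0.
Bidding £124: Noah has the top bid, wins, and pays the second-highest bid £117. Payoff = £102 − £117 = -£15.
Deviating from a truthful bid can only lose payoff in a second-price auction — never gain.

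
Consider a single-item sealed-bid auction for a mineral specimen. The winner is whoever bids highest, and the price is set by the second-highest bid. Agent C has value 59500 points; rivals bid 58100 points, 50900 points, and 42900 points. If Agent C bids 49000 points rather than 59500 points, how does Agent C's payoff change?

Change in payoff: -1400 points.

The highest competing bid is 58100 points.
Bidding truthfully at 59500 points: Agent C has the top bid, wins, and pays the second-highest bid 58100 points. Payoff = 59500 points − 58100 points = 1400 points.
Bidding 49000 points: the top bid is 58100 points (a rival), so Agent C loses. Payoff = 0 points.
Change = 0 points − 1400 points = -1400 points.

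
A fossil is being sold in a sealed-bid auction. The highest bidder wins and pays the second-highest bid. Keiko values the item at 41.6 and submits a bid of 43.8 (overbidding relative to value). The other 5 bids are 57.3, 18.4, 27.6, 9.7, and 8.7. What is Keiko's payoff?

0.0

Highest competing bid: 57.3.
Keiko's bid 43.8 is not the highest, so Keiko loses, pays nothing, and earns zero payoff.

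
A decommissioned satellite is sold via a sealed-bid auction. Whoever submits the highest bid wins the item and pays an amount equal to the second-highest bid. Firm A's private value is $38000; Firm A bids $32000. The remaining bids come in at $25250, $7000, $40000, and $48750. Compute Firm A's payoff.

Firm A's payoff: $0.

Highest competing bid: $48750.
Firm A's bid $32000 is not the highest, so Firm A loses, pays nothing, and earns zero payoff.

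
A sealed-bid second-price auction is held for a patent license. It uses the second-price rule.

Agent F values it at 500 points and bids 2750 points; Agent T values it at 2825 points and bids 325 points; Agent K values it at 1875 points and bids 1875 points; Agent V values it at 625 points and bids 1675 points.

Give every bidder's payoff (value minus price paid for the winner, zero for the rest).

Ordered from highest: Agent F 2750 points; Agent K 1875 points; Agent V 1675 points; Agent T 325 points.
Agent F has the top bid and wins; the price is the second-highest bid, 1875 points.
Agent F's payoff = 500 points − 1875 points = -1375 points. All other bidders lose, so their payoff is 0.

Agent F -1375 points, Agent T 0 points, Agent K 0 points, Agent V 0 points.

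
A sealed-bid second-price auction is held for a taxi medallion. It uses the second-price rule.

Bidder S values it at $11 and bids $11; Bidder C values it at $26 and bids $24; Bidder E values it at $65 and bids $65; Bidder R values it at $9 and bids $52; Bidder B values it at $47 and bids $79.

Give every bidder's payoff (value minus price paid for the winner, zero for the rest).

Payoffs: Bidder S $0, Bidder C $0, Bidder E $0, Bidder R $0, Bidder B -$18.

Ranking the bids: Bidder B $79; Bidder E $65; Bidder R $52; Bidder C $24; Bidder S $11.
Bidder B has the top bid and wins; the price is the second-highest bid, $65.
Bidder B's payoff = $47 − $65 = -$18. All other bidders lose, so their payoff is 0.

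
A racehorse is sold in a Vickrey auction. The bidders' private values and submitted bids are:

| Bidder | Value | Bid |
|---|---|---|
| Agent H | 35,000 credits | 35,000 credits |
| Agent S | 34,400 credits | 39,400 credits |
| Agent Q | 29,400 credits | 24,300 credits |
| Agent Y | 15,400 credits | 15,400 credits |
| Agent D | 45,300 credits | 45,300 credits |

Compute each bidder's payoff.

Bids in descending order: Agent D 45,300 credits; Agent S 39,400 credits; Agent H 35,000 credits; Agent Q 24,300 credits; Agent Y 15,400 credits.
Agent D has the top bid and wins; the price is the second-highest bid, 39,400 credits.
Agent D's payoff = 45,300 credits − 39,400 credits = 5,900 credits. All other bidders lose, so their payoff is 0.

Payoffs: Agent H 0 credits, Agent S 0 credits, Agent Q 0 credits, Agent Y 0 credits, Agent D 5,900 credits.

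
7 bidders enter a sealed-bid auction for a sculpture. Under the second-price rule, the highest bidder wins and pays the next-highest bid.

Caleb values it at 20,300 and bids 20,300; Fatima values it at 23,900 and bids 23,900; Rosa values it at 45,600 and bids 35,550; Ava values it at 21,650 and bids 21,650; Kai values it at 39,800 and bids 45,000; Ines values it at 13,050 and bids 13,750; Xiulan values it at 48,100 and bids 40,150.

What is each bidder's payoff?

Ordered from highest: Kai 45,000; Xiulan 40,150; Rosa 35,550; Fatima 23,900; Ava 21,650; Caleb 20,300; Ines 13,750.
Kai has the top bid and wins; the price is the second-highest bid, 40,150.
Kai's payoff = 39,800 − 40,150 = -350. All other bidders lose, so their payoff is 0.

Caleb 0, Fatima 0, Rosa 0, Ava 0, Kai -350, Ines 0, Xiulan 0.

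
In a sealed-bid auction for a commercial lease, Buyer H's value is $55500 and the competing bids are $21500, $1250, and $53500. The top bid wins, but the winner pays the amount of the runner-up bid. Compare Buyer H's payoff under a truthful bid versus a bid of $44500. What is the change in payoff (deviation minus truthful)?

Change in payoff: -$2000.

The highest competing bid is $53500.
Bidding truthfully at $55500: Buyer H has the top bid, wins, and pays the second-highest bid $53500. Payoff = $55500 − $53500 = $2000.
Bidding $44500: the top bid is $53500 (a rival), so Buyer H loses. Payoff = $0.
Change = $0 − $2000 = -$2000.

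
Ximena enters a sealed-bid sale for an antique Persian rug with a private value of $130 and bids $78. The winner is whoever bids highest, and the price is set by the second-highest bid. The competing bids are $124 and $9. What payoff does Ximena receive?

Payoff = $0.

Highest competing bid: $124.
Ximena's bid $78 is not the highest, so Ximena loses, pays nothing, and earns zero payoff.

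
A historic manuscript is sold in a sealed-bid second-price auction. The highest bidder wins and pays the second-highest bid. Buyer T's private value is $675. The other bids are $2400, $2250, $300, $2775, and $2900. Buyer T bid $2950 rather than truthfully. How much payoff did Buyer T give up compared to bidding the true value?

Regret: $2225.

The highest competing bid is $2900.
Bidding truthfully at $675: the top bid is $2900 (a rival), so Buyer T loses. Payoff = $0.
Bidding $2950: Buyer T has the top bid, wins, and pays the second-highest bid $2900. Payoff = $675 − $2900 = -$2225.
Regret = truthful payoff − actual payoff = $0 − -$2225 = $2225.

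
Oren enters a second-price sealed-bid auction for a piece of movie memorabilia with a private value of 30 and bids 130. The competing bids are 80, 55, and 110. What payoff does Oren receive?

Oren's payoff: -80.

Highest competing bid: 110.
Oren's bid 130 is the highest overall, so Oren wins and pays the second-highest bid, 110.
Payoff = value − price = 30 − 110 = -80.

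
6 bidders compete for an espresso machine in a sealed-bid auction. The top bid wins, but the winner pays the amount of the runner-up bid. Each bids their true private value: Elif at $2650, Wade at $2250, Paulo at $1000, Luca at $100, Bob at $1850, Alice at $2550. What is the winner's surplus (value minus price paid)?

Ranking the bids: Elif $2650 > Alice $2550 > Wade $2250 > Bob $1850 > Paulo $1000 > Luca $100.
Elif wins with the top bid and pays the second-highest, $2550.
Surplus = $2650 − $2550 = $100.

$100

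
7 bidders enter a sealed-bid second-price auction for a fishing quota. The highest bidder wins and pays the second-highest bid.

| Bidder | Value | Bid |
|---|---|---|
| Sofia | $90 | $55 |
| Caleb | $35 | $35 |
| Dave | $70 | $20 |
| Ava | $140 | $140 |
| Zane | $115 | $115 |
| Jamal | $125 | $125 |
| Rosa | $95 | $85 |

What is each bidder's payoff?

Sofia $0, Caleb $0, Dave $0, Ava $15, Zane $0, Jamal $0, Rosa $0.

Sorted high to low: Ava $140; Jamal $125; Zane $115; Rosa $85; Sofia $55; Caleb $35; Dave $20.
Ava has the top bid and wins; the price is the second-highest bid, $125.
Ava's payoff = $140 − $125 = $15. All other bidders lose, so their payoff is 0.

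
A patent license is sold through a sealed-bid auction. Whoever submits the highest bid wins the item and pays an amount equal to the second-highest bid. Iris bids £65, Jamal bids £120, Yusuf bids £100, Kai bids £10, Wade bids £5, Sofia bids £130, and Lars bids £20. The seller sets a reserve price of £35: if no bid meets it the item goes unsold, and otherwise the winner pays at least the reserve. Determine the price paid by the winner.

The winner pays £120.

Ordered from highest: Sofia £130; Jamal £120; Yusuf £100; Iris £65; Lars £20; Kai £10; Wade £5.
Sofia has the highest bid, so Sofia wins.
The second-highest bid is £120, which exceeds the reserve, so that sets the price.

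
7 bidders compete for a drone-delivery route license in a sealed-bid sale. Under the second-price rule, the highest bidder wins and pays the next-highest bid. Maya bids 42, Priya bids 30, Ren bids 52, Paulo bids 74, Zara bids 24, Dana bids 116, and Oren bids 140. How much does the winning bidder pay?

Bids in descending order: Oren 140 > Dana 116 > Paulo 74 > Ren 52 > Maya 42 > Priya 30 > Zara 24.
Oren has the highest bid, so Oren wins.
The second-highest bid is 116, so that is what Oren pays.

116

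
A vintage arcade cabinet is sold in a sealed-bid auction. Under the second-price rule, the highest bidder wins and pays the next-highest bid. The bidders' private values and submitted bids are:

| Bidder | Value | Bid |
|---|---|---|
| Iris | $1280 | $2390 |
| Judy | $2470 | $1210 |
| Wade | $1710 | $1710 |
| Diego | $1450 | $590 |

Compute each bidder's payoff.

Sorted high to low: Iris $2390; Wade $1710; Judy $1210; Diego $590.
Iris has the top bid and wins; the price is the second-highest bid, $1710.
Iris's payoff = $1280 − $1710 = -$430. All other bidders lose, so their payoff is 0.

Payoffs: Iris -$430, Judy $0, Wade $0, Diego $0.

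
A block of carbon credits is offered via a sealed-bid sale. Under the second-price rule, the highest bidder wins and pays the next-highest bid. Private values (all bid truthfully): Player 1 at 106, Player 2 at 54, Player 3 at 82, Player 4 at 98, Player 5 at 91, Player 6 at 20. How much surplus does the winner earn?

Surplus = 8.

Sorted high to low: Player 1 106; Player 4 98; Player 5 91; Player 3 82; Player 2 54; Player 6 20.
Player 1 wins with the top bid and pays the second-highest, 98.
Surplus = 106 − 98 = 8.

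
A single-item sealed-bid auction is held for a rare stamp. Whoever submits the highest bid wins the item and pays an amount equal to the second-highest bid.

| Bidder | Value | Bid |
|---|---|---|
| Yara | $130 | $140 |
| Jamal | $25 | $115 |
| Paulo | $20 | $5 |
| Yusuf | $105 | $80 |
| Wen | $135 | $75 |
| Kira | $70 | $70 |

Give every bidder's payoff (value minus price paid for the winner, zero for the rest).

Ordered from highest: Yara $140 > Jamal $115 > Yusuf $80 > Wen $75 > Kira $70 > Paulo $5.
Yara has the top bid and wins; the price is the second-highest bid, $115.
Yara's payoff = $130 − $115 = $15. All other bidders lose, so their payoff is 0.

Payoffs: Yara $15, Jamal $0, Paulo $0, Yusuf $0, Wen $0, Kira $0.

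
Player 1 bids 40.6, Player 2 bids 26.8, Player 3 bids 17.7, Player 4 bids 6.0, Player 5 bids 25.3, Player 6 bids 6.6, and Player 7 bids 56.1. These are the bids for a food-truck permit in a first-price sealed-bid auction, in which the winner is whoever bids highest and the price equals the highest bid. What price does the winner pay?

Bids in descending order: Player 7 56.1; Player 1 40.6; Player 2 26.8; Player 5 25.3; Player 3 17.7; Player 6 6.6; Player 4 6.0.
Player 7 is the highest bidder, so Player 7 wins.
Under the first-price rule, the price is the highest bid: 56.1.

The winner pays 56.1.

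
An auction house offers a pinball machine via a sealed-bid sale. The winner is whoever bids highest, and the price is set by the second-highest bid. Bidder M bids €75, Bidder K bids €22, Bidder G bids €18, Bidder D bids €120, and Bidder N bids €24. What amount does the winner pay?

The winner pays €75.

Ranking the bids: Bidder D €120 > Bidder M €75 > Bidder N €24 > Bidder K €22 > Bidder G €18.
Bidder D has the highest bid, so Bidder D wins.
The second-highest bid is €75, so that is what Bidder D pays.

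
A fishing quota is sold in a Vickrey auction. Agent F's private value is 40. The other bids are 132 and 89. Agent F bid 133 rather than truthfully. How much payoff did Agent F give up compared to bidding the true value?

Payoff forgone: 92.

The highest competing bid is 132.
Bidding truthfully at 40: the top bid is 132 (a rival), so Agent F loses. Payoff = 0.
Bidding 133: Agent F has the top bid, wins, and pays the second-highest bid 132. Payoff = 40 − 132 = -92.
Regret = truthful payoff − actual payoff = 0 − -92 = 92.
Deviating from a truthful bid can only lose payoff in a second-price auction — never gain.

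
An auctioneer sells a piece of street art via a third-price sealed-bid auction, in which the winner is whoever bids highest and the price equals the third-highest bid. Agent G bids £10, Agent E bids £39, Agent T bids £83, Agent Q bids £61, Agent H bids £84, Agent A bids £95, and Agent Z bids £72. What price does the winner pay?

Bids in descending order: Agent A £95 > Agent H £84 > Agent T £83 > Agent Z £72 > Agent Q £61 > Agent E £39 > Agent G £10.
Agent A is the highest bidder, so Agent A wins.
Under the third-price rule, the price is the third-highest bid: £83.

£83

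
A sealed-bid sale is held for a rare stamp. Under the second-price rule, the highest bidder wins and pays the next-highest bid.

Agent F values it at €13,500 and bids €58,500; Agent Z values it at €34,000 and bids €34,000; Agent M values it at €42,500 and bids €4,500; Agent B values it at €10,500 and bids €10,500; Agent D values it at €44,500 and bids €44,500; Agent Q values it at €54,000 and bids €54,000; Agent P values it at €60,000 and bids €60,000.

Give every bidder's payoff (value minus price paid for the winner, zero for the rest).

Agent F €0, Agent Z €0, Agent M €0, Agent B €0, Agent D €0, Agent Q €0, Agent P €1,500.

Ranking the bids: Agent P €60,000, then Agent F €58,500, then Agent Q €54,000, then Agent D €44,500, then Agent Z €34,000, then Agent B €10,500, then Agent M €4,500.
Agent P has the top bid and wins; the price is the second-highest bid, €58,500.
Agent P's payoff = €60,000 − €58,500 = €1,500. All other bidders lose, so their payoff is 0.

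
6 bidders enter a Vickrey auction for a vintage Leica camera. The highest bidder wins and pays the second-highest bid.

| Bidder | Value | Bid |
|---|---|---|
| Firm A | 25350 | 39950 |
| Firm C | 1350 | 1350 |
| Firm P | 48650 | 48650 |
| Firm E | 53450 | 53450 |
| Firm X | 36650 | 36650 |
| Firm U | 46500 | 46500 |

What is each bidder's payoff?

Sorted high to low: Firm E 53450; Firm P 48650; Firm U 46500; Firm A 39950; Firm X 36650; Firm C 1350.
Firm E has the top bid and wins; the price is the second-highest bid, 48650.
Firm E's payoff = 53450 − 48650 = 4800. All other bidders lose, so their payoff is 0.

Firm A 0, Firm C 0, Firm P 0, Firm E 4800, Firm X 0, Firm U 0.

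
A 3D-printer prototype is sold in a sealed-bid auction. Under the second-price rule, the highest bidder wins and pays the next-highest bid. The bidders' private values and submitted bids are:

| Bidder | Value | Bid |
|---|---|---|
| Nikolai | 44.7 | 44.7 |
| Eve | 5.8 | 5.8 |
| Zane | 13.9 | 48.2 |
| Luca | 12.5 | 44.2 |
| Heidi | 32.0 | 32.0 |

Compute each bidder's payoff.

Bids in descending order: Zane 48.2 > Nikolai 44.7 > Luca 44.2 > Heidi 32.0 > Eve 5.8.
Zane has the top bid and wins; the price is the second-highest bid, 44.7.
Zane's payoff = 13.9 − 44.7 = -30.8. All other bidders lose, so their payoff is 0.

Nikolai 0.0, Eve 0.0, Zane -30.8, Luca 0.0, Heidi 0.0.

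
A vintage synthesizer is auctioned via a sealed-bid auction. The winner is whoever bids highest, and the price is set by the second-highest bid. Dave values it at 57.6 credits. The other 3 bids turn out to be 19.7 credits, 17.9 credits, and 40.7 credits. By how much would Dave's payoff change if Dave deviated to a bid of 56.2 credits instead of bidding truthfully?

0.0 credits

The highest competing bid is 40.7 credits.
Bidding truthfully at 57.6 credits: Dave has the top bid, wins, and pays the second-highest bid 40.7 credits. Payoff = 57.6 credits − 40.7 credits = 16.9 credits.
Bidding 56.2 credits: Dave has the top bid, wins, and pays the second-highest bid 40.7 credits. Payoff = 57.6 credits − 40.7 credits = 16.9 credits.
Change = 16.9 credits − 16.9 credits = 0.0 credits.
The bid only affects whether you win, not the price — here both bids land on the same side of the top rival bid, so the deviation is payoff-neutral.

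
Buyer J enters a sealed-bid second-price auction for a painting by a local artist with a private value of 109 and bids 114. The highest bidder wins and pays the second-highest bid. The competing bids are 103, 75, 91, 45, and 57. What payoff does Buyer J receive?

Highest competing bid: 103.
Buyer J's bid 114 is the highest overall, so Buyer J wins and pays the second-highest bid, 103.
Payoff = value − price = 109 − 103 = 6.

Payoff = 6.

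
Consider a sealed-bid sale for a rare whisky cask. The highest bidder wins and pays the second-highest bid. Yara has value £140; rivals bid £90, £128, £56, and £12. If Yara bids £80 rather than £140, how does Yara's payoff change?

-£12

The highest competing bid is £128.
Bidding truthfully at £140: Yara has the top bid, wins, and pays the second-highest bid £128. Payoff = £140 − £128 = £12.
Bidding £80: the top bid is £128 (a rival), so Yara loses. Payoff = £0.
Change = £0 − £12 = -£12.
Deviating from a truthful bid can only lose payoff in a second-price auction — never gain.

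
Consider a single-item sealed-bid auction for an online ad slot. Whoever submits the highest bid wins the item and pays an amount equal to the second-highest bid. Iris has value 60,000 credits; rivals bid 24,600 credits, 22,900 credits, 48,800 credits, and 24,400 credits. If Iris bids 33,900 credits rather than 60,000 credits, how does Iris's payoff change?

The highest competing bid is 48,800 credits.
Bidding truthfully at 60,000 credits: Iris has the top bid, wins, and pays the second-highest bid 48,800 credits. Payoff = 60,000 credits − 48,800 credits = 11,200 credits.
Bidding 33,900 credits: the top bid is 48,800 credits (a rival), so Iris loses. Payoff = 0 credits.
Change = 0 credits − 11,200 credits = -11,200 credits.
This is the dominant-strategy logic: truthful bidding weakly beats any alternative.

-11,200 credits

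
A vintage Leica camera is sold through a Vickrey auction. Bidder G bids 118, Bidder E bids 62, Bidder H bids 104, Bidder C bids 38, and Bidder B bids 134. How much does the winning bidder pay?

The winner pays 118.

Ranking the bids: Bidder B 134; Bidder G 118; Bidder H 104; Bidder E 62; Bidder C 38.
Bidder B has the highest bid, so Bidder B wins.
The second-highest bid is 118, so that is what Bidder B pays.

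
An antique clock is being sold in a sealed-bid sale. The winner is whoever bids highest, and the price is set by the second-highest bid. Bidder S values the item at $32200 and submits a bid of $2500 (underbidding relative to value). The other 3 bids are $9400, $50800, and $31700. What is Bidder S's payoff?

Highest competing bid: $50800.
Bidder S's bid $2500 is not the highest, so Bidder S loses, pays nothing, and earns zero payoff.

Bidder S's payoff: $0.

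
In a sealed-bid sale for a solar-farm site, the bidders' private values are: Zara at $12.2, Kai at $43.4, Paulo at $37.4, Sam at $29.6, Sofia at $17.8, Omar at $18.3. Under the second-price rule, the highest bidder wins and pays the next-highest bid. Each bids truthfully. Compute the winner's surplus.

Ordered from highest: Kai $43.4, then Paulo $37.4, then Sam $29.6, then Omar $18.3, then Sofia $17.8, then Zara $12.2.
Kai wins with the top bid and pays the second-highest, $37.4.
Surplus = $43.4 − $37.4 = $6.0.

Winner's surplus: $6.0.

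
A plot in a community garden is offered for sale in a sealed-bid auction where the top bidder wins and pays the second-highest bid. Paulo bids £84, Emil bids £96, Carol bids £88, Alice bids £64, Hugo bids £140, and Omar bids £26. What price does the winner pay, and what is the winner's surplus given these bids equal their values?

Ranking the bids: Hugo £140, then Emil £96, then Carol £88, then Paulo £84, then Alice £64, then Omar £26.
Hugo is the highest bidder, so Hugo wins.
Under the second-price rule, the price is the second-highest bid: £96.
Surplus = £140 − £96 = £44.

The winner pays £96 for a surplus of £44.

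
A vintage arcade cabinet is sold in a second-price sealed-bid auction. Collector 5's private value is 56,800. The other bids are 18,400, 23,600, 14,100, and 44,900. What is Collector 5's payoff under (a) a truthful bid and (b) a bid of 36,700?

The highest competing bid is 44,900.
Bidding truthfully at 56,800: Collector 5 has the top bid, wins, and pays the second-highest bid 44,900. Payoff = 56,800 − 44,900 = 11,900.
Bidding 36,700: the top bid is 44,900 (a rival), so Collector 5 loses. Payoff = 0.
This is the dominant-strategy logic: truthful bidding weakly beats any alternative.

Truthful: 11,900; alternative: 0.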